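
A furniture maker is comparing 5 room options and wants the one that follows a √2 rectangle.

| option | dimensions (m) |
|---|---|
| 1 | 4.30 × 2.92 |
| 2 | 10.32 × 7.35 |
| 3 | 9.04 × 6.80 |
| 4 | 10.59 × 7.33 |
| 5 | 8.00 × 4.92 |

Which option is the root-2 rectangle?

2

Target root-2 ≈ 1.414.
1: 1.473 (Δ0.059)  2: 1.404 (Δ0.010)  3: 1.329 (Δ0.085)  4: 1.445 (Δ0.031)  5: 1.626 (Δ0.212)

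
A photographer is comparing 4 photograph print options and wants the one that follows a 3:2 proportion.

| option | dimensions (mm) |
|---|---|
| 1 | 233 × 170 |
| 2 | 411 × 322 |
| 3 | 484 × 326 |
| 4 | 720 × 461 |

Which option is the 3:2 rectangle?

Ratios (long/short): 1 ≈ 1.371; 2 ≈ 1.276; 3 ≈ 1.485; 4 ≈ 1.562.
3:2 ≈ 1.500; option 3 is nearest (Δ 0.015).

3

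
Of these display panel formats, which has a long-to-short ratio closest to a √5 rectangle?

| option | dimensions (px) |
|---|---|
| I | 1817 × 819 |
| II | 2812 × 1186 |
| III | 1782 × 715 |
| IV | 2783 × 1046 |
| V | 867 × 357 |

I

Target root-5 ≈ 2.236.
I: 2.219 (Δ0.017)  II: 2.371 (Δ0.135)  III: 2.492 (Δ0.256)  IV: 2.661 (Δ0.425)  V: 2.429 (Δ0.193)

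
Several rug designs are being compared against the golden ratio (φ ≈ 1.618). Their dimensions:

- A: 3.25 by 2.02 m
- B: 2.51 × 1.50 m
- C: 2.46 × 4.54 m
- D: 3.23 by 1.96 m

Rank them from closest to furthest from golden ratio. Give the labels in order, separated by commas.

A: 3.25/2.02 ≈ 1.609 → |1.609 − 1.618| = 0.009
B: 2.51/1.50 ≈ 1.673 → |1.673 − 1.618| = 0.055
C: 4.54/2.46 ≈ 1.846 → |1.846 − 1.618| = 0.228
D: 3.23/1.96 ≈ 1.648 → |1.648 − 1.618| = 0.030

A, D, B, C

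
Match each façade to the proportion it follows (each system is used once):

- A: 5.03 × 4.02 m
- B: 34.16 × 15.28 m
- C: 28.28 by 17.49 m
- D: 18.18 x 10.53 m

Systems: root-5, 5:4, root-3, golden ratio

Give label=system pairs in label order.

A=5:4, B=root-5, C=golden ratio, D=root-3

Ratios: A ≈ 1.251; B ≈ 2.236; C ≈ 1.617; D ≈ 1.726.
Targets: root-5 ≈ 2.236; 5:4 ≈ 1.250; root-3 ≈ 1.732; golden ratio ≈ 1.618.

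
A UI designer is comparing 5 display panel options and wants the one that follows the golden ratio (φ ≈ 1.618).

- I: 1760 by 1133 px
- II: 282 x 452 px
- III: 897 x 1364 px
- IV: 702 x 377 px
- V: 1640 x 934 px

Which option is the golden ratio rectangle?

Ratios (long/short): I ≈ 1.553; II ≈ 1.603; III ≈ 1.521; IV ≈ 1.862; V ≈ 1.756.
golden ratio ≈ 1.618; option II is nearest (Δ 0.015).

II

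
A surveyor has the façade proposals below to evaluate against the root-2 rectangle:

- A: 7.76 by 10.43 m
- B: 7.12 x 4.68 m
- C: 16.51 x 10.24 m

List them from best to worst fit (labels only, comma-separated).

A: 10.43/7.76 ≈ 1.344 → |1.344 − 1.414| = 0.070
B: 7.12/4.68 ≈ 1.521 → |1.521 − 1.414| = 0.107
C: 16.51/10.24 ≈ 1.612 → |1.612 − 1.414| = 0.198

A, B, C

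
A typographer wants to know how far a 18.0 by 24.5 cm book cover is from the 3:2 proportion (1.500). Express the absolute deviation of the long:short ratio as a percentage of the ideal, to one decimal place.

Ratio = 24.5 / 18.0 ≈ 1.3611.
Ideal 3:2 = 1.5000. |1.3611 − 1.5000| / 1.5000 ≈ 9.26% → 9.3%.

9.3%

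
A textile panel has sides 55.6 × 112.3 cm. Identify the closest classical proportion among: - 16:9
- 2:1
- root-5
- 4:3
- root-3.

2:1

112.3/55.6 ≈ 2.020. Nearest candidates are 2:1 (2.000, off by 0.020) and root-5 (2.236, off by 0.216).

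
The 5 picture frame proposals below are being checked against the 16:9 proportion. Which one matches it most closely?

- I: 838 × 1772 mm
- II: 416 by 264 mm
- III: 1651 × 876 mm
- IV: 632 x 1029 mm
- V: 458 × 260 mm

Ratios (long/short): I ≈ 2.115; II ≈ 1.576; III ≈ 1.885; IV ≈ 1.628; V ≈ 1.762.
16:9 ≈ 1.778; option V is nearest (Δ 0.016).

V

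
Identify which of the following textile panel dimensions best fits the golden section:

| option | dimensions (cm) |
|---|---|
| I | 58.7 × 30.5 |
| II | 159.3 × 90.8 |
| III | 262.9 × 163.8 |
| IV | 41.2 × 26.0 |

III

Target golden ratio ≈ 1.618.
I: 1.925 (Δ0.307)  II: 1.754 (Δ0.136)  III: 1.605 (Δ0.013)  IV: 1.585 (Δ0.033)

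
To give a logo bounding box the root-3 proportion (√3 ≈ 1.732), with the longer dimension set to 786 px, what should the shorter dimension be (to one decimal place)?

453.8 px

root-3 ≈ 1.73205.
Shorter side = 786 ÷ 1.73205 ≈ 453.798 → 453.8 px.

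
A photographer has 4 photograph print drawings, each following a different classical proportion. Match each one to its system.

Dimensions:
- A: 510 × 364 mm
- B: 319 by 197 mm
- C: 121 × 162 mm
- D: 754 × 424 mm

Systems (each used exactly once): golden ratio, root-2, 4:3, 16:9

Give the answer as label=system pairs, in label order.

A=root-2, B=golden ratio, C=4:3, D=16:9

Ratios: A ≈ 1.401; B ≈ 1.619; C ≈ 1.339; D ≈ 1.778.
Targets: golden ratio ≈ 1.618; root-2 ≈ 1.414; 4:3 ≈ 1.333; 16:9 ≈ 1.778.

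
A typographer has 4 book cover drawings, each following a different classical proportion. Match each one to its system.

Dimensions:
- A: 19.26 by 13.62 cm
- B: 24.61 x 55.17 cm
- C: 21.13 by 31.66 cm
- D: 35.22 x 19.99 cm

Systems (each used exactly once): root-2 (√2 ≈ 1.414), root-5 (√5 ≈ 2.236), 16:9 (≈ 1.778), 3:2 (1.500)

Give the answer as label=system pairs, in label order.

Ratios: A ≈ 1.414; B ≈ 2.242; C ≈ 1.498; D ≈ 1.762.
Targets: root-2 ≈ 1.414; root-5 ≈ 2.236; 16:9 ≈ 1.778; 3:2 ≈ 1.500.

A=root-2, B=root-5, C=3:2, D=16:9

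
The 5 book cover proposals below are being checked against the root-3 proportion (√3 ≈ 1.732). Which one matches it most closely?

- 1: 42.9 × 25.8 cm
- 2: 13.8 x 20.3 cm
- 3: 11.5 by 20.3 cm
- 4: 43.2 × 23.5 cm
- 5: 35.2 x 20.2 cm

5

Ratios (long/short): 1 ≈ 1.663; 2 ≈ 1.471; 3 ≈ 1.765; 4 ≈ 1.838; 5 ≈ 1.743.
root-3 ≈ 1.732; option 5 is nearest (Δ 0.011).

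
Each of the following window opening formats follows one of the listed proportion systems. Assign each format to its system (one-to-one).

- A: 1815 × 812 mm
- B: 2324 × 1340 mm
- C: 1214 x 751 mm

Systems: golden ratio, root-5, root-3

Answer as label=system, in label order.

A=root-5, B=root-3, C=golden ratio

Ratios: A ≈ 2.235; B ≈ 1.734; C ≈ 1.617.
Targets: golden ratio ≈ 1.618; root-5 ≈ 2.236; root-3 ≈ 1.732.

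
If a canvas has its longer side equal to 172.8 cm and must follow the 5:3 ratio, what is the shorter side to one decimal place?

103.7 cm

5:3 ≈ 1.66667.
Shorter side = 172.8 ÷ 1.66667 ≈ 103.680 → 103.7 cm.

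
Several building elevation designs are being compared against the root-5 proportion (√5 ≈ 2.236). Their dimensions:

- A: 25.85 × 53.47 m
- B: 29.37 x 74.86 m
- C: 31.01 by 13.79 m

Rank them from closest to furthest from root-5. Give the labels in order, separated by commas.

C, A, B

A: 53.47/25.85 ≈ 2.068 → |2.068 − 2.236| = 0.168
B: 74.86/29.37 ≈ 2.549 → |2.549 − 2.236| = 0.313
C: 31.01/13.79 ≈ 2.249 → |2.249 − 2.236| = 0.013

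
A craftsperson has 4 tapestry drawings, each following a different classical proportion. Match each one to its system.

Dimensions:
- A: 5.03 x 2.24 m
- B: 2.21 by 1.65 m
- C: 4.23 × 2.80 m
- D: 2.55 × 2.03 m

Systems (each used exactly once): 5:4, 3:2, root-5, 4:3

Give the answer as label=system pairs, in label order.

A = 5.03/2.24 ≈ 2.246 → root-5 (2.236)
B = 2.21/1.65 ≈ 1.339 → 4:3 (1.333)
C = 4.23/2.80 ≈ 1.511 → 3:2 (1.500)
D = 2.55/2.03 ≈ 1.256 → 5:4 (1.250)

A=root-5, B=4:3, C=3:2, D=5:4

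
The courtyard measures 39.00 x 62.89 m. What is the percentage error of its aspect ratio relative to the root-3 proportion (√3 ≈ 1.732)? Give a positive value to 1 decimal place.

Ratio = 62.89 / 39.00 ≈ 1.6126.
Ideal root-3 ≈ 1.7321. |1.6126 − 1.7321| / 1.7321 ≈ 6.90% → 6.9%.

6.9%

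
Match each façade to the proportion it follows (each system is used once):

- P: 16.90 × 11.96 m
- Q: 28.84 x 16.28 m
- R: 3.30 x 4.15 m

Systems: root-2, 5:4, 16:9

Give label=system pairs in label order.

P = 16.90/11.96 ≈ 1.413 → root-2 (1.414)
Q = 28.84/16.28 ≈ 1.771 → 16:9 (1.778)
R = 4.15/3.30 ≈ 1.258 → 5:4 (1.250)

P=root-2, Q=16:9, R=5:4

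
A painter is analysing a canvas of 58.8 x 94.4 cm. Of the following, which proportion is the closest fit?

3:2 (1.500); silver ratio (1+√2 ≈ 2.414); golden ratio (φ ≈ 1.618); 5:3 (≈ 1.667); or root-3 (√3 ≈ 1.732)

golden ratio

Ratio = 94.4 / 58.8 ≈ 1.605.
Distances: 3:2 1.500 (Δ 0.105); silver ratio 2.414 (Δ 0.809); golden ratio 1.618 (Δ 0.013); 5:3 1.667 (Δ 0.062); root-3 1.732 (Δ 0.127).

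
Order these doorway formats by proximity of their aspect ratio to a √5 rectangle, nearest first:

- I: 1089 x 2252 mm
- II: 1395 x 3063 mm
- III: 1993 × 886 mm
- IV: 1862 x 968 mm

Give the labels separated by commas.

III, II, I, IV

Ratios: I = 2252 / 1089 ≈ 2.068; II = 3063 / 1395 ≈ 2.196; III = 1993 / 886 ≈ 2.249; IV = 1862 / 968 ≈ 1.924.
|Δ from 2.236|: I 0.168; II 0.040; III 0.013; IV 0.312.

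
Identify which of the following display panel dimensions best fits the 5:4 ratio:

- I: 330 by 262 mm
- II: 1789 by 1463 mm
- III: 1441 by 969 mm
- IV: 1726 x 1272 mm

Ratios (long/short): I ≈ 1.260; II ≈ 1.223; III ≈ 1.487; IV ≈ 1.357.
5:4 ≈ 1.250; option I is nearest (Δ 0.010).

I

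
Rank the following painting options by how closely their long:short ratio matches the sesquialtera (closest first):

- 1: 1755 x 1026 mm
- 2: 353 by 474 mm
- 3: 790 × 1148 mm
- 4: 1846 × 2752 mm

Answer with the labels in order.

4, 3, 2, 1

1: 1755/1026 ≈ 1.711 → |1.711 − 1.500| = 0.211
2: 474/353 ≈ 1.343 → |1.343 − 1.500| = 0.157
3: 1148/790 ≈ 1.453 → |1.453 − 1.500| = 0.047
4: 2752/1846 ≈ 1.491 → |1.491 − 1.500| = 0.009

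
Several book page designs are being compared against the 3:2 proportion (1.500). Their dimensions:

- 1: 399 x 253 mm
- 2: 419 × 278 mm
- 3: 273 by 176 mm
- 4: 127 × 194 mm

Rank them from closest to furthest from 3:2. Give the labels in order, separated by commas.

2, 4, 3, 1

1: 399/253 ≈ 1.577 → |1.577 − 1.500| = 0.077
2: 419/278 ≈ 1.507 → |1.507 − 1.500| = 0.007
3: 273/176 ≈ 1.551 → |1.551 − 1.500| = 0.051
4: 194/127 ≈ 1.528 → |1.528 − 1.500| = 0.028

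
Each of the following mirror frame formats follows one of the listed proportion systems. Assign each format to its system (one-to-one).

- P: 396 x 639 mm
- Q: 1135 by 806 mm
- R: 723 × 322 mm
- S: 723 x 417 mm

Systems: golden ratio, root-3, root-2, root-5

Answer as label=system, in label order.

Ratios: P ≈ 1.614; Q ≈ 1.408; R ≈ 2.245; S ≈ 1.734.
Targets: golden ratio ≈ 1.618; root-3 ≈ 1.732; root-2 ≈ 1.414; root-5 ≈ 2.236.

P=golden ratio, Q=root-2, R=root-5, S=root-3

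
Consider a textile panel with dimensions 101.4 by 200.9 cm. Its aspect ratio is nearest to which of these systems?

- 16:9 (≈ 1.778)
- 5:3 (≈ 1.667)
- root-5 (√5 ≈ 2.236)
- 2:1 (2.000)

Ratio = 200.9 / 101.4 ≈ 1.981.
Distances: 16:9 1.778 (Δ 0.203); 5:3 1.667 (Δ 0.314); root-5 2.236 (Δ 0.255); 2:1 2.000 (Δ 0.019).

2:1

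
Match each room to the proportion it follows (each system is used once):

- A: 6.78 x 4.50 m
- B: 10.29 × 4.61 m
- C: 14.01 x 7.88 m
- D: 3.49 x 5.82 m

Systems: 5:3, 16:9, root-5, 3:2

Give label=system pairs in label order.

Ratios: A ≈ 1.507; B ≈ 2.232; C ≈ 1.778; D ≈ 1.668.
Targets: 5:3 ≈ 1.667; 16:9 ≈ 1.778; root-5 ≈ 2.236; 3:2 ≈ 1.500.

A=3:2, B=root-5, C=16:9, D=5:3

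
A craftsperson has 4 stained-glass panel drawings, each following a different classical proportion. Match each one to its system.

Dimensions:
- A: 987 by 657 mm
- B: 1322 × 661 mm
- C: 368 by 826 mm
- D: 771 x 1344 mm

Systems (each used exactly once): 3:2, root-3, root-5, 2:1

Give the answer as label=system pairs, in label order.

A = 987/657 ≈ 1.502 → 3:2 (1.500)
B = 1322/661 ≈ 2.000 → 2:1 (2.000)
C = 826/368 ≈ 2.245 → root-5 (2.236)
D = 1344/771 ≈ 1.743 → root-3 (1.732)

A=3:2, B=2:1, C=root-5, D=root-3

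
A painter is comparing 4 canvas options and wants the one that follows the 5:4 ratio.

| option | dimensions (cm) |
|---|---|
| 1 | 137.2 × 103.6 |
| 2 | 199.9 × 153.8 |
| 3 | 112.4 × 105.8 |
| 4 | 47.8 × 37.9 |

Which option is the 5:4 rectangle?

Target 5:4 ≈ 1.250.
1: 1.324 (Δ0.074)  2: 1.300 (Δ0.050)  3: 1.062 (Δ0.188)  4: 1.261 (Δ0.011)

4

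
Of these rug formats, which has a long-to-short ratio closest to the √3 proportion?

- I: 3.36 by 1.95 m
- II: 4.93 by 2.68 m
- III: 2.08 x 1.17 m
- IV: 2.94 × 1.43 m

I

Target root-3 ≈ 1.732.
I: 1.723 (Δ0.009)  II: 1.840 (Δ0.108)  III: 1.778 (Δ0.046)  IV: 2.056 (Δ0.324)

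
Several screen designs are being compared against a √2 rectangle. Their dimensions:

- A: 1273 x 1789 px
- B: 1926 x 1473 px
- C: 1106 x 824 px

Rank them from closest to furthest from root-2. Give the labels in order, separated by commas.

A: 1789/1273 ≈ 1.405 → |1.405 − 1.414| = 0.009
B: 1926/1473 ≈ 1.308 → |1.308 − 1.414| = 0.106
C: 1106/824 ≈ 1.342 → |1.342 − 1.414| = 0.072

A, C, B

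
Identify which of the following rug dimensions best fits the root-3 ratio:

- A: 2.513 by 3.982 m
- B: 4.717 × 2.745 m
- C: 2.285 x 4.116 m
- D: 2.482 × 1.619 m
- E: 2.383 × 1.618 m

B

Ratios (long/short): A ≈ 1.585; B ≈ 1.718; C ≈ 1.801; D ≈ 1.533; E ≈ 1.473.
root-3 ≈ 1.732; option B is nearest (Δ 0.014).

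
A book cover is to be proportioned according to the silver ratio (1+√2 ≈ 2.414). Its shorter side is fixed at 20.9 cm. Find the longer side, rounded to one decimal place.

50.5 cm

silver ratio ≈ 2.41421.
Longer side = 20.9 × 2.41421 ≈ 50.457 → 50.5 cm.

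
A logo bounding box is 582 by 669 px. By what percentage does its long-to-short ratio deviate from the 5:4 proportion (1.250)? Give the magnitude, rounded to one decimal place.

8.0%

Ratio = 669 / 582 ≈ 1.1495.
Ideal 5:4 = 1.2500. |1.1495 − 1.2500| / 1.2500 ≈ 8.04% → 8.0%.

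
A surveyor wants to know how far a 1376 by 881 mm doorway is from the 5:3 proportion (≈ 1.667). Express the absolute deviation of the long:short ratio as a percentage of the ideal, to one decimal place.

6.3%

Ratio = 1376 / 881 ≈ 1.5619.
Ideal 5:3 ≈ 1.6667. |1.5619 − 1.6667| / 1.6667 ≈ 6.29% → 6.3%.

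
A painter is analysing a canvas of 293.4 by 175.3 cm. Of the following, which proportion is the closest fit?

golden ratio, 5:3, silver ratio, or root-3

293.4/175.3 ≈ 1.674. Nearest candidates are 5:3 (1.667, off by 0.007) and golden ratio (1.618, off by 0.056).

5:3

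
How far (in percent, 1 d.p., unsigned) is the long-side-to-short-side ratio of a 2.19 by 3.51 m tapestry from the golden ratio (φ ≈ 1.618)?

Ratio = 3.51 / 2.19 ≈ 1.6027.
Ideal golden ratio ≈ 1.6180. |1.6027 − 1.6180| / 1.6180 ≈ 0.95% → 0.9%.

0.9%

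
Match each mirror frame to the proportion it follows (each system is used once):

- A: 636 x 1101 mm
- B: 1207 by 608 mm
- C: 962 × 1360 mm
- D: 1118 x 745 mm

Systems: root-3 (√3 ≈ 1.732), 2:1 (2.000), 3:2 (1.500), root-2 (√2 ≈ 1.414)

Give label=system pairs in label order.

A = 1101/636 ≈ 1.731 → root-3 (1.732)
B = 1207/608 ≈ 1.985 → 2:1 (2.000)
C = 1360/962 ≈ 1.414 → root-2 (1.414)
D = 1118/745 ≈ 1.501 → 3:2 (1.500)

A=root-3, B=2:1, C=root-2, D=3:2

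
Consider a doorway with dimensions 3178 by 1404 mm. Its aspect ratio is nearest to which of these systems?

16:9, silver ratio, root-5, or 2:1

Ratio = 3178 / 1404 ≈ 2.264.
Distances: 16:9 1.778 (Δ 0.486); silver ratio 2.414 (Δ 0.150); root-5 2.236 (Δ 0.028); 2:1 2.000 (Δ 0.264).

root-5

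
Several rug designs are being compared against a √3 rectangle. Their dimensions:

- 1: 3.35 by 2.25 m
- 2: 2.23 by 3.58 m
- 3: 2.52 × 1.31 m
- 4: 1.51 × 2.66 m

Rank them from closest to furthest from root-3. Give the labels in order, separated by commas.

1: 3.35/2.25 ≈ 1.489 → |1.489 − 1.732| = 0.243
2: 3.58/2.23 ≈ 1.605 → |1.605 − 1.732| = 0.127
3: 2.52/1.31 ≈ 1.924 → |1.924 − 1.732| = 0.192
4: 2.66/1.51 ≈ 1.762 → |1.762 − 1.732| = 0.030

4, 2, 3, 1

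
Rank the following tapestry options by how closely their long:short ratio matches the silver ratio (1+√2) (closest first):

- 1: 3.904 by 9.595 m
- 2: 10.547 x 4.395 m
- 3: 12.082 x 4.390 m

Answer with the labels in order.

Ratios: 1 = 9.595 / 3.904 ≈ 2.458; 2 = 10.547 / 4.395 ≈ 2.400; 3 = 12.082 / 4.390 ≈ 2.752.
|Δ from 2.414|: 1 0.044; 2 0.014; 3 0.338.

2, 1, 3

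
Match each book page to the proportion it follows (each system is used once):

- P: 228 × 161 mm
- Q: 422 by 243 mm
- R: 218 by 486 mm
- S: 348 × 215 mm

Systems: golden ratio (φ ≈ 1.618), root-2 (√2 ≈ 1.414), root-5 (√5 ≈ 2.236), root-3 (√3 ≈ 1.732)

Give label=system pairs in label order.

Ratios: P ≈ 1.416; Q ≈ 1.737; R ≈ 2.229; S ≈ 1.619.
Targets: golden ratio ≈ 1.618; root-2 ≈ 1.414; root-5 ≈ 2.236; root-3 ≈ 1.732.

P=root-2, Q=root-3, R=root-5, S=golden ratio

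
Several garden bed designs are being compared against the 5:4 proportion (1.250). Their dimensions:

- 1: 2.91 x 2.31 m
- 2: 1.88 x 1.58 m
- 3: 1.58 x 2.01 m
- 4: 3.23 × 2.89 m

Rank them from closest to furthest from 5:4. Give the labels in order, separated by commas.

1, 3, 2, 4

Ratios: 1 = 2.91 / 2.31 ≈ 1.260; 2 = 1.88 / 1.58 ≈ 1.190; 3 = 2.01 / 1.58 ≈ 1.272; 4 = 3.23 / 2.89 ≈ 1.118.
|Δ from 1.250|: 1 0.010; 2 0.060; 3 0.022; 4 0.132.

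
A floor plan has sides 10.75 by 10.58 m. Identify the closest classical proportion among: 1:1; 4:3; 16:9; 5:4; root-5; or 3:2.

10.75/10.58 ≈ 1.016. Nearest candidates are 1:1 (1.000, off by 0.016) and 5:4 (1.250, off by 0.234).

1:1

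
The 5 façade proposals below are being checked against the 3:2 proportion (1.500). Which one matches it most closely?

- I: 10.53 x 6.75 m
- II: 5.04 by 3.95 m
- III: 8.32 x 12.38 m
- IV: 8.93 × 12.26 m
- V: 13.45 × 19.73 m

Target 3:2 ≈ 1.500.
I: 1.560 (Δ0.060)  II: 1.276 (Δ0.224)  III: 1.488 (Δ0.012)  IV: 1.373 (Δ0.127)  V: 1.467 (Δ0.033)

III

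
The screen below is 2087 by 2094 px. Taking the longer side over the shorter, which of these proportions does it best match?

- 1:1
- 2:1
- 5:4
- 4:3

1:1

Ratio = 2094 / 2087 ≈ 1.003.
Distances: 1:1 1.000 (Δ 0.003); 2:1 2.000 (Δ 0.997); 5:4 1.250 (Δ 0.247); 4:3 1.333 (Δ 0.330).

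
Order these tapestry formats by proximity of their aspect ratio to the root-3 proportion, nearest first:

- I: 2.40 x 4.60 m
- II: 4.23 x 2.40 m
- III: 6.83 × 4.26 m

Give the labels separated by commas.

II, III, I

I: 4.60/2.40 ≈ 1.917 → |1.917 − 1.732| = 0.185
II: 4.23/2.40 ≈ 1.763 → |1.763 − 1.732| = 0.031
III: 6.83/4.26 ≈ 1.603 → |1.603 − 1.732| = 0.129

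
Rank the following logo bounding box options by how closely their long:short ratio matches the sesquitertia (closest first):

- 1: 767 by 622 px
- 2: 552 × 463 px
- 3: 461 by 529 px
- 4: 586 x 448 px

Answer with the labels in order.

Ratios: 1 = 767 / 622 ≈ 1.233; 2 = 552 / 463 ≈ 1.192; 3 = 529 / 461 ≈ 1.148; 4 = 586 / 448 ≈ 1.308.
|Δ from 1.333|: 1 0.100; 2 0.141; 3 0.185; 4 0.025.

4, 1, 2, 3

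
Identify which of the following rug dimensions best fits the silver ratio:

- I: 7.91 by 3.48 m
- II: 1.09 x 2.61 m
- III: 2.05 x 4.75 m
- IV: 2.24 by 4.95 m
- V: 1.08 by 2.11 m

II

Ratios (long/short): I ≈ 2.273; II ≈ 2.394; III ≈ 2.317; IV ≈ 2.210; V ≈ 1.954.
silver ratio ≈ 2.414; option II is nearest (Δ 0.020).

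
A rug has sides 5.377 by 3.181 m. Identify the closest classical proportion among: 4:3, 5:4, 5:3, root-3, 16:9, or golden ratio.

Ratio = 5.377 / 3.181 ≈ 1.690.
Distances: 4:3 1.333 (Δ 0.357); 5:4 1.250 (Δ 0.440); 5:3 1.667 (Δ 0.023); root-3 1.732 (Δ 0.042); 16:9 1.778 (Δ 0.088); golden ratio 1.618 (Δ 0.072).

5:3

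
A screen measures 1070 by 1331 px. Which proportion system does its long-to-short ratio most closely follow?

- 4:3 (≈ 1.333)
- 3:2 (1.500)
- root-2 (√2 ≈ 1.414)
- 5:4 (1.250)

5:4

1331/1070 ≈ 1.244. Nearest candidates are 5:4 (1.250, off by 0.006) and 4:3 (1.333, off by 0.089).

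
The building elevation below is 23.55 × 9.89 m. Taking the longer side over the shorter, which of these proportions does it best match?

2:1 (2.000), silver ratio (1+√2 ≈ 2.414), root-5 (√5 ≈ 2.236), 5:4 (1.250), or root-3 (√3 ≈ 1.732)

silver ratio

23.55/9.89 ≈ 2.381. Nearest candidates are silver ratio (2.414, off by 0.033) and root-5 (2.236, off by 0.145).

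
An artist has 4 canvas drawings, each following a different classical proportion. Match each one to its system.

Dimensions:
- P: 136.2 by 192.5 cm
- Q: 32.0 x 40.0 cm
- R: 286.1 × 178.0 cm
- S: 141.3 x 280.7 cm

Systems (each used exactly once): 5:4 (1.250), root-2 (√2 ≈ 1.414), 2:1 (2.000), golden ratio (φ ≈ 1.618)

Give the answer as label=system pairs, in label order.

Ratios: P ≈ 1.413; Q ≈ 1.250; R ≈ 1.607; S ≈ 1.987.
Targets: 5:4 ≈ 1.250; root-2 ≈ 1.414; 2:1 ≈ 2.000; golden ratio ≈ 1.618.

P=root-2, Q=5:4, R=golden ratio, S=2:1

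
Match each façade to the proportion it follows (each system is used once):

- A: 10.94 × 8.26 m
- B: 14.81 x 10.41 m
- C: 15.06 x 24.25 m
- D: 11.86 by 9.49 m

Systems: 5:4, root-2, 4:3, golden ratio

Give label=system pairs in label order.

A = 10.94/8.26 ≈ 1.324 → 4:3 (1.333)
B = 14.81/10.41 ≈ 1.423 → root-2 (1.414)
C = 24.25/15.06 ≈ 1.610 → golden ratio (1.618)
D = 11.86/9.49 ≈ 1.250 → 5:4 (1.250)

A=4:3, B=root-2, C=golden ratio, D=5:4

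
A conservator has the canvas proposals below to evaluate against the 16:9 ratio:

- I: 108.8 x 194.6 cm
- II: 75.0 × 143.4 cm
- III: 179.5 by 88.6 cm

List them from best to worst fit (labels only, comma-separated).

Ratios: I = 194.6 / 108.8 ≈ 1.789; II = 143.4 / 75.0 ≈ 1.912; III = 179.5 / 88.6 ≈ 2.026.
|Δ from 1.778|: I 0.011; II 0.134; III 0.248.

I, II, III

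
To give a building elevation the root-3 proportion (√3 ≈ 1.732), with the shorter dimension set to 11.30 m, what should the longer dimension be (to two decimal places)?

root-3 ≈ 1.73205.
Longer side = 11.30 × 1.73205 ≈ 19.5722 → 19.57 m.

19.57 m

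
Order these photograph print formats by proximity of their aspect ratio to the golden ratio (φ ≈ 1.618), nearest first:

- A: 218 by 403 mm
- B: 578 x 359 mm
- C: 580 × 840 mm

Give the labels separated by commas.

B, C, A

A: 403/218 ≈ 1.849 → |1.849 − 1.618| = 0.231
B: 578/359 ≈ 1.610 → |1.610 − 1.618| = 0.008
C: 840/580 ≈ 1.448 → |1.448 − 1.618| = 0.170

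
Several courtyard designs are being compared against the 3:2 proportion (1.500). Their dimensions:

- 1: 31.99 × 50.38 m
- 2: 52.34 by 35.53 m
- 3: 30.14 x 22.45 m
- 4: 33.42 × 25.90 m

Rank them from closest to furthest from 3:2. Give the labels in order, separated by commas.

Ratios: 1 = 50.38 / 31.99 ≈ 1.575; 2 = 52.34 / 35.53 ≈ 1.473; 3 = 30.14 / 22.45 ≈ 1.343; 4 = 33.42 / 25.90 ≈ 1.290.
|Δ from 1.500|: 1 0.075; 2 0.027; 3 0.157; 4 0.210.

2, 1, 3, 4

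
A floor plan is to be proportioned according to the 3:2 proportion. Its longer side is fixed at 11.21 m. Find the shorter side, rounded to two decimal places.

7.47 m

3:2 = 1.50000.
Shorter side = 11.21 ÷ 1.50000 ≈ 7.4733 → 7.47 m.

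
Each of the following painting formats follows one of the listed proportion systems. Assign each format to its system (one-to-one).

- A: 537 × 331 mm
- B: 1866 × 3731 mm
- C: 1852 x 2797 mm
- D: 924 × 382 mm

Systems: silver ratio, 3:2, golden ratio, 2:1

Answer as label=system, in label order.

A=golden ratio, B=2:1, C=3:2, D=silver ratio

A = 537/331 ≈ 1.622 → golden ratio (1.618)
B = 3731/1866 ≈ 1.999 → 2:1 (2.000)
C = 2797/1852 ≈ 1.510 → 3:2 (1.500)
D = 924/382 ≈ 2.419 → silver ratio (2.414)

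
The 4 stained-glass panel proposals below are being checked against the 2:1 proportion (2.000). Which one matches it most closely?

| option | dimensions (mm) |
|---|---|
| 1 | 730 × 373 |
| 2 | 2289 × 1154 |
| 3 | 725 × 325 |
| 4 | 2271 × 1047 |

Ratios (long/short): 1 ≈ 1.957; 2 ≈ 1.984; 3 ≈ 2.231; 4 ≈ 2.169.
2:1 ≈ 2.000; option 2 is nearest (Δ 0.016).

2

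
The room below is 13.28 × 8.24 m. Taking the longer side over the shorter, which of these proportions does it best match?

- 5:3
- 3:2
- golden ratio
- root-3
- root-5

golden ratio

13.28/8.24 ≈ 1.612. Nearest candidates are golden ratio (1.618, off by 0.006) and 5:3 (1.667, off by 0.055).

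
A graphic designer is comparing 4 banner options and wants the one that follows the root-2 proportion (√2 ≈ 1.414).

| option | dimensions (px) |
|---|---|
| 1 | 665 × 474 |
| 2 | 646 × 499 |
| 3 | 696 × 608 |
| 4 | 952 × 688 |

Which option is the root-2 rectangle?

1

Ratios (long/short): 1 ≈ 1.403; 2 ≈ 1.295; 3 ≈ 1.145; 4 ≈ 1.384.
root-2 ≈ 1.414; option 1 is nearest (Δ 0.011).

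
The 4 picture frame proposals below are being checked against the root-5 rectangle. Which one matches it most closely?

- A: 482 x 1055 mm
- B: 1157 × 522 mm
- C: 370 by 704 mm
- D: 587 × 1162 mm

B

Ratios (long/short): A ≈ 2.189; B ≈ 2.216; C ≈ 1.903; D ≈ 1.980.
root-5 ≈ 2.236; option B is nearest (Δ 0.020).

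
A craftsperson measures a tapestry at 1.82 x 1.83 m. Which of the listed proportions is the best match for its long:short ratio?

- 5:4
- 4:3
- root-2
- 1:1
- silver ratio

1:1

Ratio = 1.83 / 1.82 ≈ 1.005.
Distances: 5:4 1.250 (Δ 0.245); 4:3 1.333 (Δ 0.328); root-2 1.414 (Δ 0.409); 1:1 1.000 (Δ 0.005); silver ratio 2.414 (Δ 1.409).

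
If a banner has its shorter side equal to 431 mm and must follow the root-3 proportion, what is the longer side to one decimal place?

root-3 ≈ 1.73205.
Longer side = 431 × 1.73205 ≈ 746.514 → 746.5 mm.

746.5 mm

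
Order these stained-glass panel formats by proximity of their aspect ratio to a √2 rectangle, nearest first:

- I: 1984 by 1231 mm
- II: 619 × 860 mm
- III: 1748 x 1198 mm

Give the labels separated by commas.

Ratios: I = 1984 / 1231 ≈ 1.612; II = 860 / 619 ≈ 1.389; III = 1748 / 1198 ≈ 1.459.
|Δ from 1.414|: I 0.198; II 0.025; III 0.045.

II, III, I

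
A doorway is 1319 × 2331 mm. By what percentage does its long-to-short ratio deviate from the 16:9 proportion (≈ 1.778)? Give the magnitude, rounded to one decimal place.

Ratio = 2331 / 1319 ≈ 1.7672.
Ideal 16:9 ≈ 1.7778. |1.7672 − 1.7778| / 1.7778 ≈ 0.60% → 0.6%.

0.6%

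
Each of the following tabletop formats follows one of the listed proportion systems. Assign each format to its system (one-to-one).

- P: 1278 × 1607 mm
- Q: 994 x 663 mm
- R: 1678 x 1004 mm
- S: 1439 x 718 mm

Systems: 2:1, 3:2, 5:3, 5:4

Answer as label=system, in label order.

P=5:4, Q=3:2, R=5:3, S=2:1

P = 1607/1278 ≈ 1.257 → 5:4 (1.250)
Q = 994/663 ≈ 1.499 → 3:2 (1.500)
R = 1678/1004 ≈ 1.671 → 5:3 (1.667)
S = 1439/718 ≈ 2.004 → 2:1 (2.000)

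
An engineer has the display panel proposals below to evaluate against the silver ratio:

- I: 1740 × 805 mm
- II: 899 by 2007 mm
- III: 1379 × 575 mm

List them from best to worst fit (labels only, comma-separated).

III, II, I

I: 1740/805 ≈ 2.161 → |2.161 − 2.414| = 0.253
II: 2007/899 ≈ 2.232 → |2.232 − 2.414| = 0.182
III: 1379/575 ≈ 2.398 → |2.398 − 2.414| = 0.016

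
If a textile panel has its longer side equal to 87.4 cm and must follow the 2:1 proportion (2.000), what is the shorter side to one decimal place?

2:1 = 2.00000.
Shorter side = 87.4 ÷ 2.00000 ≈ 43.700 → 43.7 cm.

43.7 cm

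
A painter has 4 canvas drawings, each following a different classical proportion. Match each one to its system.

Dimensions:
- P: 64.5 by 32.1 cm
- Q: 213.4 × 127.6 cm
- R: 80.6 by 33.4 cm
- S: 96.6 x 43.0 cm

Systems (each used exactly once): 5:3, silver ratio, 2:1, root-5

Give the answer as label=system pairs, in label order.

P=2:1, Q=5:3, R=silver ratio, S=root-5

P = 64.5/32.1 ≈ 2.009 → 2:1 (2.000)
Q = 213.4/127.6 ≈ 1.672 → 5:3 (1.667)
R = 80.6/33.4 ≈ 2.413 → silver ratio (2.414)
S = 96.6/43.0 ≈ 2.247 → root-5 (2.236)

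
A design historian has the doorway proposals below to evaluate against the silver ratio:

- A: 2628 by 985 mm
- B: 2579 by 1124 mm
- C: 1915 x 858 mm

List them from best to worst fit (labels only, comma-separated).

A: 2628/985 ≈ 2.668 → |2.668 − 2.414| = 0.254
B: 2579/1124 ≈ 2.294 → |2.294 − 2.414| = 0.120
C: 1915/858 ≈ 2.232 → |2.232 − 2.414| = 0.182

B, C, A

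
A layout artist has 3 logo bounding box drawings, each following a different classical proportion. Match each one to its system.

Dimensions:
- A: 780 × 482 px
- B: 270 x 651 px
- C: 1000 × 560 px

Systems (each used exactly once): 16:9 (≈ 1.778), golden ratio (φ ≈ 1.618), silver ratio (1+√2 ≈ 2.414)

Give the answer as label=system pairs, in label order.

Ratios: A ≈ 1.618; B ≈ 2.411; C ≈ 1.786.
Targets: 16:9 ≈ 1.778; golden ratio ≈ 1.618; silver ratio ≈ 2.414.

A=golden ratio, B=silver ratio, C=16:9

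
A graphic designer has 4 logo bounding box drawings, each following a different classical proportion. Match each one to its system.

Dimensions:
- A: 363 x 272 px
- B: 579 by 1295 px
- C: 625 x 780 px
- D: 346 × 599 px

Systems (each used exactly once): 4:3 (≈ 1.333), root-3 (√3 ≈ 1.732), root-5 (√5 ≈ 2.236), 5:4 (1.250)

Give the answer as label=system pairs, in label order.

A=4:3, B=root-5, C=5:4, D=root-3

A = 363/272 ≈ 1.335 → 4:3 (1.333)
B = 1295/579 ≈ 2.237 → root-5 (2.236)
C = 780/625 ≈ 1.248 → 5:4 (1.250)
D = 599/346 ≈ 1.731 → root-3 (1.732)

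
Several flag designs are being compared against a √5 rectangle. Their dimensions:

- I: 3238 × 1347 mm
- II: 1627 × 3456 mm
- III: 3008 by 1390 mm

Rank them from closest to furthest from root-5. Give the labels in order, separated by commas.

I: 3238/1347 ≈ 2.404 → |2.404 − 2.236| = 0.168
II: 3456/1627 ≈ 2.124 → |2.124 − 2.236| = 0.112
III: 3008/1390 ≈ 2.164 → |2.164 − 2.236| = 0.072

III, II, I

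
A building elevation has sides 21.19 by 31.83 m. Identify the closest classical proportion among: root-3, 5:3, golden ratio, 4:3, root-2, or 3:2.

3:2

31.83/21.19 ≈ 1.502. Nearest candidates are 3:2 (1.500, off by 0.002) and root-2 (1.414, off by 0.088).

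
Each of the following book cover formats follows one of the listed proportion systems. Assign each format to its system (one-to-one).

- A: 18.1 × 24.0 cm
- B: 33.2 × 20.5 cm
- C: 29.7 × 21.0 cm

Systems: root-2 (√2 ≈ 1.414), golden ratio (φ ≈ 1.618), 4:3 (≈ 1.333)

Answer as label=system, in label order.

A=4:3, B=golden ratio, C=root-2

A = 24.0/18.1 ≈ 1.326 → 4:3 (1.333)
B = 33.2/20.5 ≈ 1.620 → golden ratio (1.618)
C = 29.7/21.0 ≈ 1.414 → root-2 (1.414)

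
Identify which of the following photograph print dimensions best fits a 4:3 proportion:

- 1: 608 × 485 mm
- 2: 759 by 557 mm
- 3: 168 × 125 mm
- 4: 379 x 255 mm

Target 4:3 ≈ 1.333.
1: 1.254 (Δ0.079)  2: 1.363 (Δ0.030)  3: 1.344 (Δ0.011)  4: 1.486 (Δ0.153)

3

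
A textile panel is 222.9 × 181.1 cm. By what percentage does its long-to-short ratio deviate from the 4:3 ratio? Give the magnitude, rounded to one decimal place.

7.7%

Ratio = 222.9 / 181.1 ≈ 1.2308.
Ideal 4:3 ≈ 1.3333. |1.2308 − 1.3333| / 1.3333 ≈ 7.69% → 7.7%.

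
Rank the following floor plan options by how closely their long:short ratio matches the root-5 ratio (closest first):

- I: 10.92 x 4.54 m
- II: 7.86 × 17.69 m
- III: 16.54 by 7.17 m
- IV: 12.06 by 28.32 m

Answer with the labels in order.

II, III, IV, I

I: 10.92/4.54 ≈ 2.405 → |2.405 − 2.236| = 0.169
II: 17.69/7.86 ≈ 2.251 → |2.251 − 2.236| = 0.015
III: 16.54/7.17 ≈ 2.307 → |2.307 − 2.236| = 0.071
IV: 28.32/12.06 ≈ 2.348 → |2.348 − 2.236| = 0.112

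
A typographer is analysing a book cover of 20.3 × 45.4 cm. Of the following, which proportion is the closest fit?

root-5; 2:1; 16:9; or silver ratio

Ratio = 45.4 / 20.3 ≈ 2.236.
Distances: root-5 2.236 (Δ 0.000); 2:1 2.000 (Δ 0.236); 16:9 1.778 (Δ 0.458); silver ratio 2.414 (Δ 0.178).

root-5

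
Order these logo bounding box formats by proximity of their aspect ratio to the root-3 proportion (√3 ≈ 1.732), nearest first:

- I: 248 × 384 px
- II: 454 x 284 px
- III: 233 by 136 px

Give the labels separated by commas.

III, II, I

I: 384/248 ≈ 1.548 → |1.548 − 1.732| = 0.184
II: 454/284 ≈ 1.599 → |1.599 − 1.732| = 0.133
III: 233/136 ≈ 1.713 → |1.713 − 1.732| = 0.019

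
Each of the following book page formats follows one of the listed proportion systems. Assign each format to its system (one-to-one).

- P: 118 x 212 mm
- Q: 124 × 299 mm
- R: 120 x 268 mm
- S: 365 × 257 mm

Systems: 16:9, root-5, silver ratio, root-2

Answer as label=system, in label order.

Ratios: P ≈ 1.797; Q ≈ 2.411; R ≈ 2.233; S ≈ 1.420.
Targets: 16:9 ≈ 1.778; root-5 ≈ 2.236; silver ratio ≈ 2.414; root-2 ≈ 1.414.

P=16:9, Q=silver ratio, R=root-5, S=root-2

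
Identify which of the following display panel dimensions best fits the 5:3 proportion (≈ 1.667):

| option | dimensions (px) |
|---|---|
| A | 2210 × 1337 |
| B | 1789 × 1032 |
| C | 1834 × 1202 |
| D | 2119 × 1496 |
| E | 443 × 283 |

A

Target 5:3 ≈ 1.667.
A: 1.653 (Δ0.014)  B: 1.734 (Δ0.067)  C: 1.526 (Δ0.141)  D: 1.416 (Δ0.251)  E: 1.565 (Δ0.102)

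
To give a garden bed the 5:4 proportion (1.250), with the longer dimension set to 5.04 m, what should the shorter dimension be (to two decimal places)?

4.03 m

5:4 = 1.25000.
Shorter side = 5.04 ÷ 1.25000 ≈ 4.0320 → 4.03 m.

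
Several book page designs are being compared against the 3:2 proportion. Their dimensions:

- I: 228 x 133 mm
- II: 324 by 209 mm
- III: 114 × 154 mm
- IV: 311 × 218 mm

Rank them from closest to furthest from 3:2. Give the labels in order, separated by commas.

I: 228/133 ≈ 1.714 → |1.714 − 1.500| = 0.214
II: 324/209 ≈ 1.550 → |1.550 − 1.500| = 0.050
III: 154/114 ≈ 1.351 → |1.351 − 1.500| = 0.149
IV: 311/218 ≈ 1.427 → |1.427 − 1.500| = 0.073

II, IV, III, I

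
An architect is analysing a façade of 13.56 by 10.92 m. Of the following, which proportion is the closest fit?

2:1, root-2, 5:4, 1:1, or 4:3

Ratio = 13.56 / 10.92 ≈ 1.242.
Distances: 2:1 2.000 (Δ 0.758); root-2 1.414 (Δ 0.172); 5:4 1.250 (Δ 0.008); 1:1 1.000 (Δ 0.242); 4:3 1.333 (Δ 0.091).

5:4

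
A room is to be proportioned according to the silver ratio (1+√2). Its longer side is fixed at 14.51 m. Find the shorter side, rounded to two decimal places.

silver ratio ≈ 2.41421.
Shorter side = 14.51 ÷ 2.41421 ≈ 6.0102 → 6.01 m.

6.01 m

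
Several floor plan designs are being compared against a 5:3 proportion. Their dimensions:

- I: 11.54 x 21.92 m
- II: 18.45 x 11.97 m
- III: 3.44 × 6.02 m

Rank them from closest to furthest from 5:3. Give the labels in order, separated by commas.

I: 21.92/11.54 ≈ 1.899 → |1.899 − 1.667| = 0.232
II: 18.45/11.97 ≈ 1.541 → |1.541 − 1.667| = 0.126
III: 6.02/3.44 ≈ 1.750 → |1.750 − 1.667| = 0.083

III, II, I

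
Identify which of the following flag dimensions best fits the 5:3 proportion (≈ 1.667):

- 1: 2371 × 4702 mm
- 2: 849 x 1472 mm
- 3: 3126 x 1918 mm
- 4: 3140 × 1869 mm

4

Ratios (long/short): 1 ≈ 1.983; 2 ≈ 1.734; 3 ≈ 1.630; 4 ≈ 1.680.
5:3 ≈ 1.667; option 4 is nearest (Δ 0.013).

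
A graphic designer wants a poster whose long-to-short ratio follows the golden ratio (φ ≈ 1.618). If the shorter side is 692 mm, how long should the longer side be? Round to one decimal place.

1119.7 mm

golden ratio ≈ 1.61803.
Longer side = 692 × 1.61803 ≈ 1119.677 → 1119.7 mm.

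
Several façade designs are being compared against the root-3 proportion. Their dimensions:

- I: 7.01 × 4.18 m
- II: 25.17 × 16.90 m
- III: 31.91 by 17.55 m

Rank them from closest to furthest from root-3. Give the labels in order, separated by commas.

I, III, II

I: 7.01/4.18 ≈ 1.677 → |1.677 − 1.732| = 0.055
II: 25.17/16.90 ≈ 1.489 → |1.489 − 1.732| = 0.243
III: 31.91/17.55 ≈ 1.818 → |1.818 − 1.732| = 0.086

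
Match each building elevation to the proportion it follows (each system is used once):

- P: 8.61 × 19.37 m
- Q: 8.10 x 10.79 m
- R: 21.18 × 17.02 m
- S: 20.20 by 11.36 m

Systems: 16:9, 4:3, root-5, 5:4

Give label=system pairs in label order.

P=root-5, Q=4:3, R=5:4, S=16:9

Ratios: P ≈ 2.250; Q ≈ 1.332; R ≈ 1.244; S ≈ 1.778.
Targets: 16:9 ≈ 1.778; 4:3 ≈ 1.333; root-5 ≈ 2.236; 5:4 ≈ 1.250.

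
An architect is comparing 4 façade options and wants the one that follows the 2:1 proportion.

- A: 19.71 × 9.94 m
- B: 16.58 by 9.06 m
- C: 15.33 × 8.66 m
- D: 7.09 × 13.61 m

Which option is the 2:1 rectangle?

Target 2:1 ≈ 2.000.
A: 1.983 (Δ0.017)  B: 1.830 (Δ0.170)  C: 1.770 (Δ0.230)  D: 1.920 (Δ0.080)

A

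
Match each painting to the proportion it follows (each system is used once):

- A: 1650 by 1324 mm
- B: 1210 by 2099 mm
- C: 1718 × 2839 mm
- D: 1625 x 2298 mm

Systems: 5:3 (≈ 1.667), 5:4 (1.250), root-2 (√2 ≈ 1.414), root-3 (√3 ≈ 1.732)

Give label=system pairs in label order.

A = 1650/1324 ≈ 1.246 → 5:4 (1.250)
B = 2099/1210 ≈ 1.735 → root-3 (1.732)
C = 2839/1718 ≈ 1.653 → 5:3 (1.667)
D = 2298/1625 ≈ 1.414 → root-2 (1.414)

A=5:4, B=root-3, C=5:3, D=root-2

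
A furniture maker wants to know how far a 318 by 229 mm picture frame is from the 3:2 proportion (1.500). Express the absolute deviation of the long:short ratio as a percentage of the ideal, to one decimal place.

7.4%

Ratio = 318 / 229 ≈ 1.3886.
Ideal 3:2 = 1.5000. |1.3886 − 1.5000| / 1.5000 ≈ 7.43% → 7.4%.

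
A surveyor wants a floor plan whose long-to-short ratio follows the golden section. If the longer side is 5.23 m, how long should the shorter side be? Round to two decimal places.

golden ratio ≈ 1.61803.
Shorter side = 5.23 ÷ 1.61803 ≈ 3.2323 → 3.23 m.

3.23 m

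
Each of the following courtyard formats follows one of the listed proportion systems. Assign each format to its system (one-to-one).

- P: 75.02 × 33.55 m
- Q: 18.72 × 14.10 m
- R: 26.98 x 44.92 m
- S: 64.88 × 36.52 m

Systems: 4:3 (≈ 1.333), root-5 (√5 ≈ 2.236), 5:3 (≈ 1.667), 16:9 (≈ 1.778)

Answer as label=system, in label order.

P=root-5, Q=4:3, R=5:3, S=16:9

P = 75.02/33.55 ≈ 2.236 → root-5 (2.236)
Q = 18.72/14.10 ≈ 1.328 → 4:3 (1.333)
R = 44.92/26.98 ≈ 1.665 → 5:3 (1.667)
S = 64.88/36.52 ≈ 1.777 → 16:9 (1.778)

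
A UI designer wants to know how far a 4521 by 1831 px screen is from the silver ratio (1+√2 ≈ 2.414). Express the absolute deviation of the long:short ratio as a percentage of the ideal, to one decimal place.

Ratio = 4521 / 1831 ≈ 2.4691.
Ideal silver ratio ≈ 2.4142. |2.4691 − 2.4142| / 2.4142 ≈ 2.27% → 2.3%.

2.3%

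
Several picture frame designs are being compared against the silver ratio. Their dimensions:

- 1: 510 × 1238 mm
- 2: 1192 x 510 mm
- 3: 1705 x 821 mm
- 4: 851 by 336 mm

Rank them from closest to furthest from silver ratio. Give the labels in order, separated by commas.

1: 1238/510 ≈ 2.427 → |2.427 − 2.414| = 0.013
2: 1192/510 ≈ 2.337 → |2.337 − 2.414| = 0.077
3: 1705/821 ≈ 2.077 → |2.077 − 2.414| = 0.337
4: 851/336 ≈ 2.533 → |2.533 − 2.414| = 0.119

1, 2, 4, 3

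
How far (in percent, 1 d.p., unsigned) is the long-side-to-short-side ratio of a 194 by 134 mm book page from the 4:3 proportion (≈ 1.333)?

8.6%

Ratio = 194 / 134 ≈ 1.4478.
Ideal 4:3 ≈ 1.3333. |1.4478 − 1.3333| / 1.3333 ≈ 8.59% → 8.6%.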